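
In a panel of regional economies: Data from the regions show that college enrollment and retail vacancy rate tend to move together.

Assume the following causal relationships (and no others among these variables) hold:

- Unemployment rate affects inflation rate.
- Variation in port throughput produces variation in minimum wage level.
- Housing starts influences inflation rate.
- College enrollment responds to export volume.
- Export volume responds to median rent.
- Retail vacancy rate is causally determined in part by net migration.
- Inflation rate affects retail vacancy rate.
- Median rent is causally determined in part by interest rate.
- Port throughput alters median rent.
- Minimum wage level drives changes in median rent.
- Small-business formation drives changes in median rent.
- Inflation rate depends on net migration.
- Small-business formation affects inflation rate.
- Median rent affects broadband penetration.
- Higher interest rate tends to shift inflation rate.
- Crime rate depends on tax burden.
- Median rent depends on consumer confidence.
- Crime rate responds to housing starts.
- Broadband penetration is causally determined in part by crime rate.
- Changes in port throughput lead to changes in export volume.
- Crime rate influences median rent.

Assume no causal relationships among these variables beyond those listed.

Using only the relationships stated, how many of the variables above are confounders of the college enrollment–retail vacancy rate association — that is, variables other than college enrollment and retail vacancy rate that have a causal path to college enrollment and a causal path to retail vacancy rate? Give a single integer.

The common causes are: housing starts (to college enrollment via housing starts → crime rate → median rent → export volume → college enrollment; to retail vacancy rate via housing starts → inflation rate → retail vacancy rate); interest rate (to college enrollment via interest rate → median rent → export volume → college enrollment; to retail vacancy rate via interest rate → inflation rate → retail vacancy rate); small-business formation (to college enrollment via small-business formation → median rent → export volume → college enrollment; to retail vacancy rate via small-business formation → inflation rate → retail vacancy rate).
Every other variable lacks a causal path to at least one of college enrollment and retail vacancy rate.

3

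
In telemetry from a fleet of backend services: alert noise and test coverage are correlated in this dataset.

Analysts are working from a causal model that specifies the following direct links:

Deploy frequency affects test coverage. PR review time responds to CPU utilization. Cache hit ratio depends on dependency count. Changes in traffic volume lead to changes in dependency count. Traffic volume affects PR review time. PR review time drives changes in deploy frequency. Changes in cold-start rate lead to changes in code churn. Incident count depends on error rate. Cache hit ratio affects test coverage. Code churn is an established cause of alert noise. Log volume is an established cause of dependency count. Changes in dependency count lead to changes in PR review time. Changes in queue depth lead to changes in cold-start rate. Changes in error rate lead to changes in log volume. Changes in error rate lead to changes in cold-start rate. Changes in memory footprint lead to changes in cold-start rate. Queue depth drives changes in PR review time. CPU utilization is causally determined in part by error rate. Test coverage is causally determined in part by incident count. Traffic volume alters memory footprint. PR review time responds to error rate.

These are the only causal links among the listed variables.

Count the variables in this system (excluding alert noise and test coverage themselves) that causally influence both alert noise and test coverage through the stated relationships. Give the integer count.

3

The common causes are: error rate (to alert noise via error rate → cold-start rate → code churn → alert noise; to test coverage via error rate → incident count → test coverage); queue depth (to alert noise via queue depth → cold-start rate → code churn → alert noise; to test coverage via queue depth → PR review time → deploy frequency → test coverage); traffic volume (to alert noise via traffic volume → memory footprint → cold-start rate → code churn → alert noise; to test coverage via traffic volume → dependency count → cache hit ratio → test coverage).
Every other variable lacks a causal path to at least one of alert noise and test coverage.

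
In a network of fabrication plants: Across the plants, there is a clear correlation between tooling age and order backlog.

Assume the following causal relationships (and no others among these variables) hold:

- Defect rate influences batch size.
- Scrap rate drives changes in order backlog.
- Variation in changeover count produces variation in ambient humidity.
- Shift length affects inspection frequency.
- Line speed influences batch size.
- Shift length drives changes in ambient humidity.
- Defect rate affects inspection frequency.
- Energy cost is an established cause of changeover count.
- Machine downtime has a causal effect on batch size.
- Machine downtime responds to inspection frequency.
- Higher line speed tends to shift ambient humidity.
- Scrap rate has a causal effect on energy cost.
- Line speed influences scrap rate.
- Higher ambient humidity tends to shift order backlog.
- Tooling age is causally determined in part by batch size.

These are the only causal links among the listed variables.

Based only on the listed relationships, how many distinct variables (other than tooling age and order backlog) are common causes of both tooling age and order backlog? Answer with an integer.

2

The common causes are: line speed (to tooling age via line speed → batch size → tooling age; to order backlog via line speed → scrap rate → order backlog); shift length (to tooling age via shift length → inspection frequency → machine downtime → batch size → tooling age; to order backlog via shift length → ambient humidity → order backlog).
Every other variable lacks a causal path to at least one of tooling age and order backlog.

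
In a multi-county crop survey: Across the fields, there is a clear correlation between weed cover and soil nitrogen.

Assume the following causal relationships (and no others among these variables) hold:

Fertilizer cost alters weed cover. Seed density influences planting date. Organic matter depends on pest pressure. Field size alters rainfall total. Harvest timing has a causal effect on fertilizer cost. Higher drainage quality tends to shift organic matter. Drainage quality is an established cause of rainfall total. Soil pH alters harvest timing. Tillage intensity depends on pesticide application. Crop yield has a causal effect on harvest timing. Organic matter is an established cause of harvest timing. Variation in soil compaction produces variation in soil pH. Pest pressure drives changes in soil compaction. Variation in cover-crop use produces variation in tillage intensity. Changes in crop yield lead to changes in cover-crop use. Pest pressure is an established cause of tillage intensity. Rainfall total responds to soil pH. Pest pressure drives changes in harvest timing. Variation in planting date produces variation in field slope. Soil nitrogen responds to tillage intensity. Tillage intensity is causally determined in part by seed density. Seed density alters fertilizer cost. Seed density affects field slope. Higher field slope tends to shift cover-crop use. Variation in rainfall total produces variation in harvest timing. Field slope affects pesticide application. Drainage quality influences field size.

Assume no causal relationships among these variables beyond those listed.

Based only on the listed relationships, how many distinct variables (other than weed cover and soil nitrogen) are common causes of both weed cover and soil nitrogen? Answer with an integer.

3

The common causes are: crop yield (to weed cover via crop yield → harvest timing → fertilizer cost → weed cover; to soil nitrogen via crop yield → cover-crop use → tillage intensity → soil nitrogen); pest pressure (to weed cover via pest pressure → harvest timing → fertilizer cost → weed cover; to soil nitrogen via pest pressure → tillage intensity → soil nitrogen); seed density (to weed cover via seed density → fertilizer cost → weed cover; to soil nitrogen via seed density → tillage intensity → soil nitrogen).
Every other variable lacks a causal path to at least one of weed cover and soil nitrogen.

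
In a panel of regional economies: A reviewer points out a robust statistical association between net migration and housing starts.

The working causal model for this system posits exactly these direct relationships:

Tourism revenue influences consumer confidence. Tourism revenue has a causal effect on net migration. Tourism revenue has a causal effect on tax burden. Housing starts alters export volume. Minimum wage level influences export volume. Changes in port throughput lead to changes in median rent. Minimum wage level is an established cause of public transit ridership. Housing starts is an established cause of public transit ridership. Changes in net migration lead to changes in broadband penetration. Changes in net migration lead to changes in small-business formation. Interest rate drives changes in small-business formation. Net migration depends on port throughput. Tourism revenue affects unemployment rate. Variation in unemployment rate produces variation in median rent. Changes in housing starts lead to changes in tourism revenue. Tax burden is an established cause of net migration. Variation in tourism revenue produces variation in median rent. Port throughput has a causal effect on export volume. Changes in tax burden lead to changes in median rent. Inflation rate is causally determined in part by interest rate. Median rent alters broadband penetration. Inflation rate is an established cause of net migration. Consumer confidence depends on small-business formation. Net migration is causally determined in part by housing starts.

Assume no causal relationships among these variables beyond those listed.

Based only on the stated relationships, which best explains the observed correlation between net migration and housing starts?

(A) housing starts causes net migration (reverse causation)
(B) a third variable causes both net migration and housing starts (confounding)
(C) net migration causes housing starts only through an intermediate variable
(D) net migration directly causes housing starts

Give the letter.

The stated link runs housing starts → net migration; net migration has no causal path to housing starts. No variable causes both, so confounding is ruled out. The correlation reflects reverse causation.

A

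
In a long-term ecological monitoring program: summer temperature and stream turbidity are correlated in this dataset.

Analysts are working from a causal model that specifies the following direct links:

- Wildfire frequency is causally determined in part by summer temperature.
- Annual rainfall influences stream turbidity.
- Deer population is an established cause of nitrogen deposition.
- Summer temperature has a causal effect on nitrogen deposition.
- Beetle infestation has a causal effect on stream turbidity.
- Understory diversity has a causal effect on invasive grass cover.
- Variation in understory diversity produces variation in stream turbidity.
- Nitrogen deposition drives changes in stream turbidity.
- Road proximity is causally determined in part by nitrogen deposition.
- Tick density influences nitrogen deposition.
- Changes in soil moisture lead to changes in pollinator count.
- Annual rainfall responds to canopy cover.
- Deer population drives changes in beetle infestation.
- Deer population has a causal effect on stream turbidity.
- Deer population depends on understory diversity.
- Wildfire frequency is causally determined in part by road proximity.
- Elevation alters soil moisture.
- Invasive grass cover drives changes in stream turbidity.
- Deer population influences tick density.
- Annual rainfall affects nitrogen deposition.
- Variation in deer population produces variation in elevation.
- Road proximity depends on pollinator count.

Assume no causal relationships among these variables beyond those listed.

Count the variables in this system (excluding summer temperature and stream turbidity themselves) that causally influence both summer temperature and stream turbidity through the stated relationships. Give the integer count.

0

No listed variable has a causal path to both summer temperature and stream turbidity, so there are no common causes.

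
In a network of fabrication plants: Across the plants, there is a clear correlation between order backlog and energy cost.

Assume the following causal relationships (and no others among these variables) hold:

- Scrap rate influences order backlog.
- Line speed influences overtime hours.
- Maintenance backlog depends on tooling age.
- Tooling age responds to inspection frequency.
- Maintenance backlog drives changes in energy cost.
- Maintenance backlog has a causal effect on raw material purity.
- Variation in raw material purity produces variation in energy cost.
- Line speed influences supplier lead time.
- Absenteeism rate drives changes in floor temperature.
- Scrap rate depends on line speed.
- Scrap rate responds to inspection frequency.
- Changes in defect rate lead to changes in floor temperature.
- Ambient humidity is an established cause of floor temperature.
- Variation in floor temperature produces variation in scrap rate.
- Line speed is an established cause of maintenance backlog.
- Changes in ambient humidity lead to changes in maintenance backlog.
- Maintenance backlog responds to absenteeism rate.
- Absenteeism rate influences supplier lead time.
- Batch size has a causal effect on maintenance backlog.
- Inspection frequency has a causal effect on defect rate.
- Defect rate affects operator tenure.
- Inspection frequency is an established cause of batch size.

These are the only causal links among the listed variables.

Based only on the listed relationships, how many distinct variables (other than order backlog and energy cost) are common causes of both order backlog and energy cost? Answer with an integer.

The common causes are: absenteeism rate (to order backlog via absenteeism rate → floor temperature → scrap rate → order backlog; to energy cost via absenteeism rate → maintenance backlog → energy cost); ambient humidity (to order backlog via ambient humidity → floor temperature → scrap rate → order backlog; to energy cost via ambient humidity → maintenance backlog → energy cost); inspection frequency (to order backlog via inspection frequency → scrap rate → order backlog; to energy cost via inspection frequency → batch size → maintenance backlog → energy cost); line speed (to order backlog via line speed → scrap rate → order backlog; to energy cost via line speed → maintenance backlog → energy cost).
Every other variable lacks a causal path to at least one of order backlog and energy cost.

4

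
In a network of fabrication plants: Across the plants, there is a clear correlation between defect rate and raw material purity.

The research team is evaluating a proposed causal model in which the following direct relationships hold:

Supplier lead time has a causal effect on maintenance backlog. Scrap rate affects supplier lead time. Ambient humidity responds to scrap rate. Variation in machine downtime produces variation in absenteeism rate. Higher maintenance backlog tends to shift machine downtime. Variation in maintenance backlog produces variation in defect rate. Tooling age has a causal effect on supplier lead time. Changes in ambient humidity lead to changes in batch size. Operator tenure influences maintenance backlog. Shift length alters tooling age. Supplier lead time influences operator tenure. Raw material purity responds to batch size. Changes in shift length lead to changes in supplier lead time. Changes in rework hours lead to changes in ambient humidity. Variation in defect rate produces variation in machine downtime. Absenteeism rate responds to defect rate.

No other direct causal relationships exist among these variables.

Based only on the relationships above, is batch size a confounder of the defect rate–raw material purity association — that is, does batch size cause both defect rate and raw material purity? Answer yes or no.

Batch size has no stated causal path to defect rate. A confounder must cause both variables, so batch size does not qualify.

no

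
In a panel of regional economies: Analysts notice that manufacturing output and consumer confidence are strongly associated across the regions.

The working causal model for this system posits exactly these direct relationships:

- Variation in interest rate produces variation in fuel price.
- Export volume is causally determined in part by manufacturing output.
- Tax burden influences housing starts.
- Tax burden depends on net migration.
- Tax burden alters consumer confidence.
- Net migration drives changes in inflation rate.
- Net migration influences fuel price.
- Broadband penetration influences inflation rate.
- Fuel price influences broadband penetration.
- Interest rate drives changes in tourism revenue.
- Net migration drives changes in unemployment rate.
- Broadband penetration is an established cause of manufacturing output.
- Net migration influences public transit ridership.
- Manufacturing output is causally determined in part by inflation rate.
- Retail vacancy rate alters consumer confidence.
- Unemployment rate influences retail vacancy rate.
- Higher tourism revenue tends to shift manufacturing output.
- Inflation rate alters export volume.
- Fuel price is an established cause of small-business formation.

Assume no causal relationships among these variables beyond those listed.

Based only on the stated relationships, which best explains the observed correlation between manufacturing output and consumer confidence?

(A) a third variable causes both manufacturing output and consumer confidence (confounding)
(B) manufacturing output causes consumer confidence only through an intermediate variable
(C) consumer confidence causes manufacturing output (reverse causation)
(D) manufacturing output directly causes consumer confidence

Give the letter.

A

Net migration causes manufacturing output (net migration → inflation rate → manufacturing output) and consumer confidence (net migration → tax burden → consumer confidence) — a common cause creating the correlation.
There is no stated path from manufacturing output to consumer confidence or from consumer confidence to manufacturing output, so neither direct nor reverse causation applies.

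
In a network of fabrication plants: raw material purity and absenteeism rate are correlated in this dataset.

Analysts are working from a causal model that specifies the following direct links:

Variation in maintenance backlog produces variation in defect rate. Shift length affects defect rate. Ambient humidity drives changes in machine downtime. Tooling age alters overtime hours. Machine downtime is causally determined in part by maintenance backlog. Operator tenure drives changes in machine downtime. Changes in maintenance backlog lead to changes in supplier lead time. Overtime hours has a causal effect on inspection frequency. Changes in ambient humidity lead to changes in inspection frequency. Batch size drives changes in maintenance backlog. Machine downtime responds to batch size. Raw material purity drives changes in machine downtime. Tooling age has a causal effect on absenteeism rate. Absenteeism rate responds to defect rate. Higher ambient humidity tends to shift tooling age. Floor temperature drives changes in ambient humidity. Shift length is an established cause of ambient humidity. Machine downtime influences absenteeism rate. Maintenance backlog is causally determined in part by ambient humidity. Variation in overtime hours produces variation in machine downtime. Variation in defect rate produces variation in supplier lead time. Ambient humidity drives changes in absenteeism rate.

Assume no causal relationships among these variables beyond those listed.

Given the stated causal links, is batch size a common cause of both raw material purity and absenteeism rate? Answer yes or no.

Batch size has no stated causal path to raw material purity. A confounder must cause both variables, so batch size does not qualify.

no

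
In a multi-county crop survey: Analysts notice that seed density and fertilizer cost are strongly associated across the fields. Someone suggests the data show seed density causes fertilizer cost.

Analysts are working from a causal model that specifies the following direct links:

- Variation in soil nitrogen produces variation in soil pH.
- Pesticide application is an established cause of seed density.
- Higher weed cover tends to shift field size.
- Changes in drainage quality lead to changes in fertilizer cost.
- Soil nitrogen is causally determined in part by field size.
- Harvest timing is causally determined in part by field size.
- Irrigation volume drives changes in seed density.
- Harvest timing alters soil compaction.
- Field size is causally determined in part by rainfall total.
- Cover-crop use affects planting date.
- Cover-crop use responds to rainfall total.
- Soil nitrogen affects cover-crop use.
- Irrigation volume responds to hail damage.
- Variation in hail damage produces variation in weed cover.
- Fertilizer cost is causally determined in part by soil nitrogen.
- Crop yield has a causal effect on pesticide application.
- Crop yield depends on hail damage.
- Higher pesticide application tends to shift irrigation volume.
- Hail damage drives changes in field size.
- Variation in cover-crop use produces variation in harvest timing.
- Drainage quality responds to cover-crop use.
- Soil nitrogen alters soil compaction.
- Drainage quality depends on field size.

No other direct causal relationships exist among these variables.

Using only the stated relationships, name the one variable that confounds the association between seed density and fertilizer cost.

Hail damage has a causal path to seed density (hail damage → irrigation volume → seed density) and a separate causal path to fertilizer cost (hail damage → field size → soil nitrogen → fertilizer cost), so it is a common cause of both.
No stated relationship gives seed density a causal route to fertilizer cost, so the correlation is explained by the shared upstream cause rather than a direct effect.

hail damage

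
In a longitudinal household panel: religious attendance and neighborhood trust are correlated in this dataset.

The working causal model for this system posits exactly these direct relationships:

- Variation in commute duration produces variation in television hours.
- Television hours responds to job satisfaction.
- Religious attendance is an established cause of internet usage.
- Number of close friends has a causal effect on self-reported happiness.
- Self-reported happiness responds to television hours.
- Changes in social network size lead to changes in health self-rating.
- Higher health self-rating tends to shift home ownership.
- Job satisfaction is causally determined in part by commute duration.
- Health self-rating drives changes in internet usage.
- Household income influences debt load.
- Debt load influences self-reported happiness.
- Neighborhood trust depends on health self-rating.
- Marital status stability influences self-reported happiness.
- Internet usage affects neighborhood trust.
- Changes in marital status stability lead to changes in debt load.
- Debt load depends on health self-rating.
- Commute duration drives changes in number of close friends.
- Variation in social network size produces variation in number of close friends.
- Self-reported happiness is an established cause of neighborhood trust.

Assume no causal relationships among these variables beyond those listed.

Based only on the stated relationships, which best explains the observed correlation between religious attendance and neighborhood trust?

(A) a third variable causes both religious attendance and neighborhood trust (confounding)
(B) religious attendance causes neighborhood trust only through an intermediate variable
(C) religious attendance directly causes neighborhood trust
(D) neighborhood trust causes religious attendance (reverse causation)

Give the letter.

Religious attendance reaches neighborhood trust through religious attendance → internet usage → neighborhood trust — an indirect causal chain with no direct religious attendance → neighborhood trust link. No variable causes both religious attendance and neighborhood trust, so confounding is ruled out; the effect is mediated.

B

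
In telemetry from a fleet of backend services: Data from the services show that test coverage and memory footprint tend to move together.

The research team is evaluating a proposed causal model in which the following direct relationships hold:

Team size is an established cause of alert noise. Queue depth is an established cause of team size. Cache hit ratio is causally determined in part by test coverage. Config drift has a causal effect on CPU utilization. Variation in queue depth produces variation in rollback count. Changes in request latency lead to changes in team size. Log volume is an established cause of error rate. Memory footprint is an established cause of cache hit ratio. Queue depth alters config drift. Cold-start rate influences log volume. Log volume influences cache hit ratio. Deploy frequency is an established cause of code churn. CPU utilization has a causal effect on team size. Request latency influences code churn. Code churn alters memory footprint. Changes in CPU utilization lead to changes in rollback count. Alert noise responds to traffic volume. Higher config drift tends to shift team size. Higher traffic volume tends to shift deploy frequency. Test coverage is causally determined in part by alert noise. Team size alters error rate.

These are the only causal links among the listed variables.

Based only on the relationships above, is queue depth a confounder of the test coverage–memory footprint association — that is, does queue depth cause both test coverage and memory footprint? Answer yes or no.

Queue depth has no stated causal path to memory footprint. A confounder must cause both variables, so queue depth does not qualify.

no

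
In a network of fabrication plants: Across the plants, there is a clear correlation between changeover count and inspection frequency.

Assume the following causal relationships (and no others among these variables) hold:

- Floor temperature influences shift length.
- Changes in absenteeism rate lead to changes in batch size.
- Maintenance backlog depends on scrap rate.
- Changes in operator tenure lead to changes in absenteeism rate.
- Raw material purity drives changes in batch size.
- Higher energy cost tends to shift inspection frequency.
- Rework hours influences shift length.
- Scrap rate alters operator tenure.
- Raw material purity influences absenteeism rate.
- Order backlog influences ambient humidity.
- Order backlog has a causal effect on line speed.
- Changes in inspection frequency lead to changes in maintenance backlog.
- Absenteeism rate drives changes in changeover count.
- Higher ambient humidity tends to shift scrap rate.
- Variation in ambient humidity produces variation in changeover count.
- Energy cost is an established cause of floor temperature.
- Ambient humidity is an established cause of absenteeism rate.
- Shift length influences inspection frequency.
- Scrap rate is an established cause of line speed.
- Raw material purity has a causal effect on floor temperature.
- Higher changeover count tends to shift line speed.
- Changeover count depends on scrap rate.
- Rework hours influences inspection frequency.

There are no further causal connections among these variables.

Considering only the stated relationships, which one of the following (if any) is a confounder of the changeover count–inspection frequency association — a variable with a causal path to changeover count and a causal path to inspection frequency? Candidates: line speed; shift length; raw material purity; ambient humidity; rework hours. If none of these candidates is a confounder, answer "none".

Raw material purity causes changeover count (raw material purity → absenteeism rate → changeover count) and also causes inspection frequency (raw material purity → floor temperature → shift length → inspection frequency); it is a common cause of both.
Each of the other candidates lacks a causal path to at least one of changeover count and inspection frequency, so they do not confound the relationship.

raw material purity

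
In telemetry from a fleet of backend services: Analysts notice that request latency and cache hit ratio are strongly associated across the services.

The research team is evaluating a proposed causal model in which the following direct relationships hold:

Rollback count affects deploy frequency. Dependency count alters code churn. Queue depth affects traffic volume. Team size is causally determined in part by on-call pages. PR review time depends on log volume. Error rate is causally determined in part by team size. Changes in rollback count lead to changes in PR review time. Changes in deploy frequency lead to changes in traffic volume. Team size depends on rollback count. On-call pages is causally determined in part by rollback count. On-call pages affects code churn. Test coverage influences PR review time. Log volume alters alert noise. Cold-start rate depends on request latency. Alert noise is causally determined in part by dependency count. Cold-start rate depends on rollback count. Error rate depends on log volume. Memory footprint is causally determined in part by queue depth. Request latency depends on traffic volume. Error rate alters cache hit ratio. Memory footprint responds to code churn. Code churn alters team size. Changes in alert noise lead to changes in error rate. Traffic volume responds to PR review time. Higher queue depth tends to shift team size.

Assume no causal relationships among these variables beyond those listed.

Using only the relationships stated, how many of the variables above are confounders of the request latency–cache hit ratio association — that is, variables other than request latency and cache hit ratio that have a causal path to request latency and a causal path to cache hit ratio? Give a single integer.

3

The common causes are: log volume (to request latency via log volume → PR review time → traffic volume → request latency; to cache hit ratio via log volume → error rate → cache hit ratio); queue depth (to request latency via queue depth → traffic volume → request latency; to cache hit ratio via queue depth → team size → error rate → cache hit ratio); rollback count (to request latency via rollback count → deploy frequency → traffic volume → request latency; to cache hit ratio via rollback count → team size → error rate → cache hit ratio).
Every other variable lacks a causal path to at least one of request latency and cache hit ratio.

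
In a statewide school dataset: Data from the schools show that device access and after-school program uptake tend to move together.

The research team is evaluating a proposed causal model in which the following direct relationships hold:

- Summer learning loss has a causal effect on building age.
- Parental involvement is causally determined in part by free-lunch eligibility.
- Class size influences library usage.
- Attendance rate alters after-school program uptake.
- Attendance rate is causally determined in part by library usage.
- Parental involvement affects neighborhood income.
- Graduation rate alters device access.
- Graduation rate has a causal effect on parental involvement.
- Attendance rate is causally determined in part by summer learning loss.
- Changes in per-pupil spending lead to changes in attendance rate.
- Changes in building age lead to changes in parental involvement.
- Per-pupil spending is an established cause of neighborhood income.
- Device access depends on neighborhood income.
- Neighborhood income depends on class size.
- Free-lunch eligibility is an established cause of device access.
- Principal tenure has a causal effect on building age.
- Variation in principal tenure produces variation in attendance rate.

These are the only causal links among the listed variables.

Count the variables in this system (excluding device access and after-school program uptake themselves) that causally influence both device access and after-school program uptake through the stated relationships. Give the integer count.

The common causes are: class size (to device access via class size → neighborhood income → device access; to after-school program uptake via class size → library usage → attendance rate → after-school program uptake); per-pupil spending (to device access via per-pupil spending → neighborhood income → device access; to after-school program uptake via per-pupil spending → attendance rate → after-school program uptake); principal tenure (to device access via principal tenure → building age → parental involvement → neighborhood income → device access; to after-school program uptake via principal tenure → attendance rate → after-school program uptake); summer learning loss (to device access via summer learning loss → building age → parental involvement → neighborhood income → device access; to after-school program uptake via summer learning loss → attendance rate → after-school program uptake).
Every other variable lacks a causal path to at least one of device access and after-school program uptake.

4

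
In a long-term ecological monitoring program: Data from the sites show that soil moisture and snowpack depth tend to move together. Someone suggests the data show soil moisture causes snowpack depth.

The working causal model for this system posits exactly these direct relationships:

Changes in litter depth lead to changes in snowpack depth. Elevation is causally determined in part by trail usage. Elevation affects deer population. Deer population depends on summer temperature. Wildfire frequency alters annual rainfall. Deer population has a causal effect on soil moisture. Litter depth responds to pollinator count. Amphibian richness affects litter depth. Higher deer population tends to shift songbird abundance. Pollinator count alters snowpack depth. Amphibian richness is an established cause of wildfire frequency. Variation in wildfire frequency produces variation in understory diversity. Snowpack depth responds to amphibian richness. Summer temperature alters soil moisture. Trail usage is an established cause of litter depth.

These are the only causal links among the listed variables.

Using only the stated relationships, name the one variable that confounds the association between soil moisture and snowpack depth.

trail usage

Trail usage has a causal path to soil moisture (trail usage → elevation → deer population → soil moisture) and a separate causal path to snowpack depth (trail usage → litter depth → snowpack depth), so it is a common cause of both.
No stated relationship gives soil moisture a causal route to snowpack depth, so the correlation is explained by the shared upstream cause rather than a direct effect.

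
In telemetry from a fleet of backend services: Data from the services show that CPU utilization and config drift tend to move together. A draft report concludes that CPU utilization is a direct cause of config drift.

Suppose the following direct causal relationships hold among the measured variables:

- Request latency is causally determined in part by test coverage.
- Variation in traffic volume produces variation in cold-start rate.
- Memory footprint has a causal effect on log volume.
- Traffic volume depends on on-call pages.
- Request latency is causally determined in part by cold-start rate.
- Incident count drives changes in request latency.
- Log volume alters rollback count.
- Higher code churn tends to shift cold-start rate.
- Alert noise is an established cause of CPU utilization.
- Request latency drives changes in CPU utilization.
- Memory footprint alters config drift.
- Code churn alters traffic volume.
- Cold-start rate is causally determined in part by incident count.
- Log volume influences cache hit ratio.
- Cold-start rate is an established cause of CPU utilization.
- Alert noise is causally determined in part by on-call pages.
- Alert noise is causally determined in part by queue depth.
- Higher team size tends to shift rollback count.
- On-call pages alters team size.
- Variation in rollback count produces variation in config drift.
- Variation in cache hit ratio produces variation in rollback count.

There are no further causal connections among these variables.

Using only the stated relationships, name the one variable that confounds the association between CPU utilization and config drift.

On-call pages has a causal path to CPU utilization (on-call pages → alert noise → CPU utilization) and a separate causal path to config drift (on-call pages → team size → rollback count → config drift), so it is a common cause of both.
No stated relationship gives CPU utilization a causal route to config drift, so the correlation is explained by the shared upstream cause rather than a direct effect.

on-call pages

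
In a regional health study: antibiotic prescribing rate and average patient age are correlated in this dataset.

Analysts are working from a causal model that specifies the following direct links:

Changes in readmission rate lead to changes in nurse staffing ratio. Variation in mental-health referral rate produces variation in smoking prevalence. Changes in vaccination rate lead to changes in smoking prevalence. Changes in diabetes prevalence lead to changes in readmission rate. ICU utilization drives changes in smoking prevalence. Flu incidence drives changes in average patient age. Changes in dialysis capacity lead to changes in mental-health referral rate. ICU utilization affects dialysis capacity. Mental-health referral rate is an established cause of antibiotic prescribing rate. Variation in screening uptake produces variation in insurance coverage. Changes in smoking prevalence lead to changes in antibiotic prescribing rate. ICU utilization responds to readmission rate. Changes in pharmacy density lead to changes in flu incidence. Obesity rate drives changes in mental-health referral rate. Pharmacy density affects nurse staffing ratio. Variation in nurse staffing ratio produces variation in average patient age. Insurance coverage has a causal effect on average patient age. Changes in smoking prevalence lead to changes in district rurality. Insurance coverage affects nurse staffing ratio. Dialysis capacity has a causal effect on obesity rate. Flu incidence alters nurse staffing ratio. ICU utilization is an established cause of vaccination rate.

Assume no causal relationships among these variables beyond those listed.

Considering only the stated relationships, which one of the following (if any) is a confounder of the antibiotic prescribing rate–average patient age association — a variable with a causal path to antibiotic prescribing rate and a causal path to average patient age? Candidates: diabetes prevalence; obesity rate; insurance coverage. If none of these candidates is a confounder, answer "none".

Diabetes prevalence causes antibiotic prescribing rate (diabetes prevalence → readmission rate → ICU utilization → smoking prevalence → antibiotic prescribing rate) and also causes average patient age (diabetes prevalence → readmission rate → nurse staffing ratio → average patient age); it is a common cause of both.
Each of the other candidates lacks a causal path to at least one of antibiotic prescribing rate and average patient age, so they do not confound the relationship.

diabetes prevalence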